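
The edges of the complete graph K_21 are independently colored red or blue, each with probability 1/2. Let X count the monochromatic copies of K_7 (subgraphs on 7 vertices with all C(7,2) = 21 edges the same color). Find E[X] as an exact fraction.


Let X = Σ_S X_S over the C(21, 7) = 116280 subsets S of size 7, where X_S = 1 if the K_7 on S is monochromatic.
For a fixed S, the K_7 on S has C(7, 2) = 21 edges. P[all 21 edges red] = (1/2)^21, and likewise for blue, so P[monochromatic] = 2·(1/2)^21 = 2^{1 − 21} = 1/1048576.
By linearity of expectation: E[X] = C(21, 7) · 2^{1 − 21} = 116280 · 1/1048576 = 14535/131072.
Numerically: E[X] ≈ 0.11089.

E[X] = C(21,7)·2^(1−C(7,2)) = 14535/131072 ≈ 0.11089.


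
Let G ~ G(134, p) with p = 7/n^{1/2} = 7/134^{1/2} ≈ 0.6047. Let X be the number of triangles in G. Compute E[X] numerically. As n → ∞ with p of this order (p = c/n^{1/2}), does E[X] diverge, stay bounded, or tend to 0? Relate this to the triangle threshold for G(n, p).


Number of potential triangles: C(134, 3) = 392084.
Each occurs with probability p³ ≈ (0.6047)³ ≈ 2.211245e-01.
By linearity: E[X] = C(134, 3)·p³ ≈ 392084 · 2.211245e-01 ≈ 86699.3902.
Since α = 1/2 < 1, p = c/n^{1/2} ≫ 1/n is above the triangle threshold p ~ 1/n. Asymptotically E[X] ~ (c³/6)·n^{3(1−α)} = (7³/6)·n^{1.5} → ∞; triangles are abundant w.h.p.

E[X] ≈ 86699.3902; in regime p = Θ(1/n^{1/2}) E[X] diverges (above the triangle threshold p ~ 1/n).


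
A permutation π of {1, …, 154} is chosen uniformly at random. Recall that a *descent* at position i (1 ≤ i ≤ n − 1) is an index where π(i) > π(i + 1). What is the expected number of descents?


Write X = Σ X_I over i = 1, …, 153, with X_I the indicator of one descent.
There are 153 indicators.
For each fixed i, the pair (π(i), π(i+1)) is a uniformly random ordered pair of distinct values from {1, …, 154}; by symmetry P[π(i) > π(i+1)] = 1/2.
By linearity: E[X] = 153 · (1/2) = (154 − 1) · (1/2) = 153/2 ≈ 76.50000.

E[X] = 153/2 = 76.50000.


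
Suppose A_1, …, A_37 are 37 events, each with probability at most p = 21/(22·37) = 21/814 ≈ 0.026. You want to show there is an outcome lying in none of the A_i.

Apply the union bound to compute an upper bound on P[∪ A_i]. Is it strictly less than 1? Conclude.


Union bound: P[∪_{i=1}^{37} A_i] ≤ Σ_i P[A_i] ≤ 37·p = 37·(21/814) = 21/22.
Numerically: 21/22 ≈ 0.955.
Is 21/22 < 1? YES.
Since P[∪ A_i] ≤ 21/22 < 1, the complement has P[∩ A_i^c] ≥ 1 − 21/22 = 1/22 > 0, so some outcome avoids every A_i.

37·p = 21/22 ≈ 0.955; existence CERTIFIED by the union bound.


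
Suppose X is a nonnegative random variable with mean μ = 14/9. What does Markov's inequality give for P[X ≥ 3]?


μ = E[X] = 14/9, a = 3.
Markov: P[X ≥ 3] ≤ μ/a = (14/9)/3 = 14/27.
Numerically: ≈ 0.518519.
(Since a = 3 > μ = 1.555556, the bound 14/27 is < 1 and informative.)

P[X ≥ 3] ≤ 14/27 ≈ 0.518519.


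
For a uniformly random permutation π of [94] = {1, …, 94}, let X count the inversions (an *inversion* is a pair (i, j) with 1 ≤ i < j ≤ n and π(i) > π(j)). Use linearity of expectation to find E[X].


Write X = Σ X_I over the C(94, 2) = 4371 pairs i < j, with X_I the indicator of one inversion.
There are 4371 indicators.
For each fixed pair i < j, the values π(i) and π(j) are two distinct elements of {1, …, 94} in uniformly random order; by symmetry P[π(i) > π(j)] = 1/2.
By linearity: E[X] = 4371 · (1/2) = C(94, 2) · (1/2) = 4371/2 = 4371/2 ≈ 2185.5000.

E[X] = 4371/2 = 2185.5000.


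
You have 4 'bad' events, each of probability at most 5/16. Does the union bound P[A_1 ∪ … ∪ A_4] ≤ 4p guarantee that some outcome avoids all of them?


Union bound: P[∪_{i=1}^{4} A_i] ≤ Σ_i P[A_i] ≤ 4·p = 4·(5/16) = 5/4.
Numerically: 5/4 ≈ 1.2500000.
Is 5/4 < 1? NO.
Since the bound 5/4 is ≥ 1, the union bound is uninformative here; it does NOT by itself certify existence.

4·p = 5/4 ≈ 1.2500000; existence NOT certified by the union bound.


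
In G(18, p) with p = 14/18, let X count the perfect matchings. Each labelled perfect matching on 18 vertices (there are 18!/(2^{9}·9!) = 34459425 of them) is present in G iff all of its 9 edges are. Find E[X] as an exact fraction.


K_18 has 18!/(2^{9}·9!) = 34459425 labelled perfect matchings.
For each such perfect matching H, let X_H = 1 if all 9 edges of H are present in G. Then P[X_H = 1] = p^{9} = (7/9)^{9} = 40353607/387420489.
Summing the indicators: E[X] = Σ_H E[X_H] = 34459425 · p^{9} = 34459425 · 40353607/387420489 = 17167433257975/4782969.
Numerically: E[X] ≈ 3.58928e+06.

E[X] = 34459425 · (7/9)^{9} = 17167433257975/4782969 ≈ 3.58928e+06.


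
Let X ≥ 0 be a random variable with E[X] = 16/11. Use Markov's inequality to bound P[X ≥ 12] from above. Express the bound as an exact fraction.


μ = E[X] = 16/11, a = 12.
Markov: P[X ≥ 12] ≤ μ/a = (16/11)/12 = 4/33.
Numerically: ≈ 0.121212.
(Since a = 12 > μ = 1.454545, the bound 4/33 is < 1 and informative.)

P[X ≥ 12] ≤ 4/33 ≈ 0.121212.


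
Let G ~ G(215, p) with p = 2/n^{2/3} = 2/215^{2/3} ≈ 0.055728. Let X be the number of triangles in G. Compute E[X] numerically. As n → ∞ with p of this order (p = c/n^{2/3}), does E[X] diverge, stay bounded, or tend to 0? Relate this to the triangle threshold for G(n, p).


Number of potential triangles: C(215, 3) = 1633355.
Each occurs with probability p³ ≈ (0.055728)³ ≈ 1.7306652e-04.
By linearity: E[X] = C(215, 3)·p³ ≈ 1633355 · 1.7306652e-04 ≈ 282.67907.
Since α = 2/3 < 1, p = c/n^{2/3} ≫ 1/n is above the triangle threshold p ~ 1/n. Asymptotically E[X] ~ (c³/6)·n^{3(1−α)} = (2³/6)·n^{1} → ∞; triangles are abundant w.h.p.

E[X] ≈ 282.67907; in regime p = Θ(1/n^{2/3}) E[X] diverges (above the triangle threshold p ~ 1/n).


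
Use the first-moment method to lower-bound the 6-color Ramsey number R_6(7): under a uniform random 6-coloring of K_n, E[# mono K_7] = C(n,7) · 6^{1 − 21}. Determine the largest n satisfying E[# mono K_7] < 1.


We need C(n, 7) · 6^{1 − 21} < 1, i.e. C(n, 7) < 6^{21 − 1} = 3656158440062976.
Check values of n near the boundary:
  n = 566: C(566, 7) = 3557206237959440; 3557206237959440 < 3656158440062976? YES
  n = 567: C(567, 7) = 3601671315933933; 3601671315933933 < 3656158440062976? YES
  n = 568: C(568, 7) = 3646611956239704; 3646611956239704 < 3656158440062976? YES
  n = 569: C(569, 7) = 3692032389858348; 3692032389858348 < 3656158440062976? NO
The largest n with C(n, 7) < 3656158440062976 is n = 568 (where E[X] = 16882462760369/16926659444736 ≈ 0.9974). Hence R_6(7) > 568, i.e. R_6(7) ≥ 569.

Largest n = 568; hence R_6(7) > 568.


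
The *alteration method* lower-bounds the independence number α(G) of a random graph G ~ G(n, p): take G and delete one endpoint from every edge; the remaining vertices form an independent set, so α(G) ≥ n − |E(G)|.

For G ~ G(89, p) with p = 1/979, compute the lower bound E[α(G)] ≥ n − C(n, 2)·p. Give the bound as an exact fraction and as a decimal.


E[|E(G)|] = C(89, 2)·p = 3916 · (1/979) = 4.
E[α(G)] ≥ n − E[|E(G)|] = 89 − 4 = 85.
Numerically: ≈ 85.000000.
(This is only a lower bound; the true E[α(G)] may be larger.)

E[α(G)] ≥ 85 ≈ 85.000000.


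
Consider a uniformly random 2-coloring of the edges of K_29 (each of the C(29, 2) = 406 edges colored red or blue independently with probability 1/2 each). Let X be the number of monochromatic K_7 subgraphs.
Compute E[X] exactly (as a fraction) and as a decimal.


Let X = Σ_S X_S over the C(29, 7) = 1560780 subsets S of size 7, where X_S = 1 if the K_7 on S is monochromatic.
For a fixed S, the K_7 on S has C(7, 2) = 21 edges. P[all 21 edges red] = (1/2)^21, and likewise for blue, so P[monochromatic] = 2·(1/2)^21 = 2^{1 − 21} = 1/1048576.
Summing: E[X] = C(29, 7) · 2^{1 − 21} = 1560780 · 1/1048576 = 390195/262144.
Numerically: E[X] ≈ 1.488476.

E[X] = C(29,7)·2^(1−C(7,2)) = 390195/262144 ≈ 1.488476.


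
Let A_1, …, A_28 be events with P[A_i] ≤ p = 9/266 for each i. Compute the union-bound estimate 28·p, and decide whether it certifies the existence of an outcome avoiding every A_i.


Union bound: P[∪_{i=1}^{28} A_i] ≤ Σ_i P[A_i] ≤ 28·p = 28·(9/266) = 18/19.
Numerically: 18/19 ≈ 0.9474.
Is 18/19 < 1? YES.
Since P[∪ A_i] ≤ 18/19 < 1, the complement has P[∩ A_i^c] ≥ 1 − 18/19 = 1/19 > 0, so some outcome avoids every A_i.

28·p = 18/19 ≈ 0.9474; existence CERTIFIED by the union bound.


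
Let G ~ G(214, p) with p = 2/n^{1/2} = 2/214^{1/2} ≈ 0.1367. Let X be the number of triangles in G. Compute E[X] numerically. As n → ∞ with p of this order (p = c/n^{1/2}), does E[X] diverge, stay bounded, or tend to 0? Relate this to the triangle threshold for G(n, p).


Number of potential triangles: C(214, 3) = 1610564.
Each occurs with probability p³ ≈ (0.1367)³ ≈ 2.555461e-03.
By linearity: E[X] = C(214, 3)·p³ ≈ 1610564 · 2.555461e-03 ≈ 4115.7341.
Since α = 1/2 < 1, p = c/n^{1/2} ≫ 1/n is above the triangle threshold p ~ 1/n. Asymptotically E[X] ~ (c³/6)·n^{3(1−α)} = (2³/6)·n^{1.5} → ∞; triangles are abundant w.h.p.

E[X] ≈ 4115.7341; in regime p = Θ(1/n^{1/2}) E[X] diverges (above the triangle threshold p ~ 1/n).


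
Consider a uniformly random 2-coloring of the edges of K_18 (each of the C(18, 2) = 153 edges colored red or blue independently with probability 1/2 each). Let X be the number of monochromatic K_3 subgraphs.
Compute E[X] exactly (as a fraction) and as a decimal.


Let X = Σ_S X_S over the C(18, 3) = 816 subsets S of size 3, where X_S = 1 if the K_3 on S is monochromatic.
For a fixed S, the K_3 on S has C(3, 2) = 3 edges. P[all 3 edges red] = (1/2)^3, and likewise for blue, so P[monochromatic] = 2·(1/2)^3 = 2^{1 − 3} = 1/4.
Summing: E[X] = C(18, 3) · 2^{1 − 3} = 816 · 1/4 = 204.
Numerically: E[X] ≈ 204.00000.

E[X] = C(18,3)·2^(1−C(3,2)) = 204 ≈ 204.00000.


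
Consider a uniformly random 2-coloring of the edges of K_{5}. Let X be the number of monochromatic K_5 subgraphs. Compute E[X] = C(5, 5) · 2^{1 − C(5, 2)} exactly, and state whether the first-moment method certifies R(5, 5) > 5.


E[X] = C(5, 5) · 2^{1 − 10} = 1 · 2^{−9} = 1/512.
As a reduced fraction: E[X] = 1/512 ≈ 0.0019531.
Is E[X] < 1? YES.
Since E[X] < 1, there exists a 2-coloring of K_{5} with no monochromatic K_5; hence R(5, 5) > 5.

E[X] = 1/512 ≈ 0.0019531; E[X] < 1, so R(5, 5) > 5.


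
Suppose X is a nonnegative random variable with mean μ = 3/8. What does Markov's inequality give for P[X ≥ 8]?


μ = E[X] = 3/8, a = 8.
Markov: P[X ≥ 8] ≤ μ/a = (3/8)/8 = 3/64.
Numerically: ≈ 0.04688.
(Since a = 8 > μ = 0.37500, the bound 3/64 is < 1 and informative.)

P[X ≥ 8] ≤ 3/64 ≈ 0.04688.


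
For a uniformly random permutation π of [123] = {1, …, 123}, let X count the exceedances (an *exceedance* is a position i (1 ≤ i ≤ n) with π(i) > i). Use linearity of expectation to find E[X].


Write X = Σ_{i=1}^{123} X_i, where X_i = 1_{π(i) > i}.
For each fixed i, π(i) is uniform over {1, …, 123} (marginal of a uniform permutation), so P[π(i) > i] = (n − i)/n. Summing: Σ_{i=1}^{123} (n − i)/n = (0 + 1 + … + 122)/123 = 123(123 − 1)/(2·123) = (123 − 1)/2.
Hence E[X] = Σ_{i=1}^{123} (123 − i)/123 = 61 ≈ 61.000000.

E[X] = 61 = 61.000000.


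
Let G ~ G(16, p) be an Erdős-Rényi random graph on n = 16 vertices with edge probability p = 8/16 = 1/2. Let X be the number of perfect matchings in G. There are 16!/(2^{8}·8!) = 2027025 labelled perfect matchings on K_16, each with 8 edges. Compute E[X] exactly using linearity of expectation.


K_16 has 16!/(2^{8}·8!) = 2027025 labelled perfect matchings.
For each such perfect matching H, let X_H = 1 if all 8 edges of H are present in G. Then P[X_H = 1] = p^{8} = (1/2)^{8} = 1/256.
Summing the indicators: E[X] = Σ_H E[X_H] = 2027025 · p^{8} = 2027025 · 1/256 = 2027025/256.
Numerically: E[X] ≈ 7918.07.

E[X] = 2027025 · (1/2)^{8} = 2027025/256 ≈ 7918.07.


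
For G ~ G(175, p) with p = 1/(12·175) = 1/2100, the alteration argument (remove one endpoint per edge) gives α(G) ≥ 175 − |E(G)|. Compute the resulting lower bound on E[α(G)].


E[|E(G)|] = C(175, 2)·p = 15225 · (1/2100) = 29/4.
E[α(G)] ≥ n − E[|E(G)|] = 175 − 29/4 = 671/4.
Numerically: ≈ 167.75000.
(This is only a lower bound; the true E[α(G)] may be larger.)

E[α(G)] ≥ 671/4 ≈ 167.75000.


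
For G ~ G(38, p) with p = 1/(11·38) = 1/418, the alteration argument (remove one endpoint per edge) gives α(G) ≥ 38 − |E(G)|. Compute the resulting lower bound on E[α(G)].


E[|E(G)|] = C(38, 2)·p = 703 · (1/418) = 37/22.
E[α(G)] ≥ n − E[|E(G)|] = 38 − 37/22 = 799/22.
Numerically: ≈ 36.31818.
(This is only a lower bound; the true E[α(G)] may be larger.)

E[α(G)] ≥ 799/22 ≈ 36.31818.


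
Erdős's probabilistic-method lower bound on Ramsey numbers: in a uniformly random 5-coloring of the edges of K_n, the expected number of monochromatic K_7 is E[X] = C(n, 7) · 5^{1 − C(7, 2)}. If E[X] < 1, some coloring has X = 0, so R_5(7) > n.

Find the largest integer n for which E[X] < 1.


We need C(n, 7) · 5^{1 − 21} < 1, i.e. C(n, 7) < 5^{21 − 1} = 95367431640625.
Check values of n near the boundary:
  n = 334: C(334, 7) = 86359460961576; 86359460961576 < 95367431640625? YES
  n = 335: C(335, 7) = 88202498238195; 88202498238195 < 95367431640625? YES
  n = 336: C(336, 7) = 90079147136880; 90079147136880 < 95367431640625? YES
  n = 337: C(337, 7) = 91989916924632; 91989916924632 < 95367431640625? YES
  n = 338: C(338, 7) = 93935323022736; 93935323022736 < 95367431640625? YES
  n = 339: C(339, 7) = 95915887062372; 95915887062372 < 95367431640625? NO
  n = 340: C(340, 7) = 97932136940560; 97932136940560 < 95367431640625? NO
  n = 341: C(341, 7) = 99984606876440; 99984606876440 < 95367431640625? NO
The largest n with C(n, 7) < 95367431640625 is n = 338 (where E[X] = 93935323022736/95367431640625 ≈ 0.98498). Hence R_5(7) > 338, i.e. R_5(7) ≥ 339.

Largest n = 338; hence R_5(7) > 338.


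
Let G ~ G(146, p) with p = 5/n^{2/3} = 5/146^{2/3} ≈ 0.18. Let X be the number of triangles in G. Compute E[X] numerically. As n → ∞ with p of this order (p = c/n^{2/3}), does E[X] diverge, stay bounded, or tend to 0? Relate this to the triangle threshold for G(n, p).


Number of potential triangles: C(146, 3) = 508080.
Each occurs with probability p³ ≈ (0.18)³ ≈ 5.86414e-03.
By linearity: E[X] = C(146, 3)·p³ ≈ 508080 · 5.86414e-03 ≈ 2979.452.
Since α = 2/3 < 1, p = c/n^{2/3} ≫ 1/n is above the triangle threshold p ~ 1/n. Asymptotically E[X] ~ (c³/6)·n^{3(1−α)} = (5³/6)·n^{1} → ∞; triangles are abundant w.h.p.

E[X] ≈ 2979.452; in regime p = Θ(1/n^{2/3}) E[X] diverges (above the triangle threshold p ~ 1/n).


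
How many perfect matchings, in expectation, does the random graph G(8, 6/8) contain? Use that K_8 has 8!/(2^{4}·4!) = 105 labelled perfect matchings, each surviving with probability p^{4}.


K_8 has 8!/(2^{4}·4!) = 105 labelled perfect matchings.
For each such perfect matching H, let X_H = 1 if all 4 edges of H are present in G. Then P[X_H = 1] = p^{4} = (3/4)^{4} = 81/256.
By linearity of expectation: E[X] = Σ_H E[X_H] = 105 · p^{4} = 105 · 81/256 = 8505/256.
Numerically: E[X] ≈ 33.2.

E[X] = 105 · (3/4)^{4} = 8505/256 ≈ 33.2.


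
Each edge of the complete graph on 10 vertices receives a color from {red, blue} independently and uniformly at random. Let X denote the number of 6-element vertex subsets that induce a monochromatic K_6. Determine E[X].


Let X = Σ_S X_S over the C(10, 6) = 210 subsets S of size 6, where X_S = 1 if the K_6 on S is monochromatic.
For a fixed S, the K_6 on S has C(6, 2) = 15 edges. P[all 15 edges red] = (1/2)^15, and likewise for blue, so P[monochromatic] = 2·(1/2)^15 = 2^{1 − 15} = 1/16384.
By linearity: E[X] = C(10, 6) · 2^{1 − 15} = 210 · 1/16384 = 105/8192.
Numerically: E[X] ≈ 0.012817.

E[X] = C(10,6)·2^(1−C(6,2)) = 105/8192 ≈ 0.012817.


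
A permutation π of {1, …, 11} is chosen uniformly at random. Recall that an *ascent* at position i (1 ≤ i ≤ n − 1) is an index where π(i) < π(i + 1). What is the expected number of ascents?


Write X = Σ X_I over i = 1, …, 10, with X_I the indicator of one ascent.
There are 10 indicators.
For each fixed i, the pair (π(i), π(i+1)) is a uniformly random ordered pair of distinct values from {1, …, 11}; by symmetry P[π(i) < π(i+1)] = 1/2.
By linearity: E[X] = 10 · (1/2) = (11 − 1) · (1/2) = 5 ≈ 5.00000.

E[X] = 5 = 5.00000.


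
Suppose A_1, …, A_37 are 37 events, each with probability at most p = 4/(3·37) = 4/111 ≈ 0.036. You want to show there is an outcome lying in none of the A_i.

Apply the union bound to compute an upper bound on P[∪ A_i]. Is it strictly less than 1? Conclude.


Union bound: P[∪_{i=1}^{37} A_i] ≤ Σ_i P[A_i] ≤ 37·p = 37·(4/111) = 4/3.
Numerically: 4/3 ≈ 1.333.
Is 4/3 < 1? NO.
Since the bound 4/3 is ≥ 1, the union bound is uninformative here; it does NOT by itself certify existence.

37·p = 4/3 ≈ 1.333; existence NOT certified by the union bound.


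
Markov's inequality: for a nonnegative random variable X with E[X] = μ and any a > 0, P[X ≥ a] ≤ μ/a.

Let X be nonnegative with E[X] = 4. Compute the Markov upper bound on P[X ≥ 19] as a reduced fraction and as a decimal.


μ = E[X] = 4, a = 19.
Markov: P[X ≥ 19] ≤ μ/a = (4)/19 = 4/19.
Numerically: ≈ 0.211.
(Since a = 19 > μ = 4.000, the bound 4/19 is < 1 and informative.)

P[X ≥ 19] ≤ 4/19 ≈ 0.211.


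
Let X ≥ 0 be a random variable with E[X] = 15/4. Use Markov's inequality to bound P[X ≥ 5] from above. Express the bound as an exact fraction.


μ = E[X] = 15/4, a = 5.
Markov: P[X ≥ 5] ≤ μ/a = (15/4)/5 = 3/4.
Numerically: ≈ 0.75000.
(Since a = 5 > μ = 3.75000, the bound 3/4 is < 1 and informative.)

P[X ≥ 5] ≤ 3/4 ≈ 0.75000.


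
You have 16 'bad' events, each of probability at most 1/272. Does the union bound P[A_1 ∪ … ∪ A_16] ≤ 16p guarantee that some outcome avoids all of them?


Union bound: P[∪_{i=1}^{16} A_i] ≤ Σ_i P[A_i] ≤ 16·p = 16·(1/272) = 1/17.
Numerically: 1/17 ≈ 0.059.
Is 1/17 < 1? YES.
Since P[∪ A_i] ≤ 1/17 < 1, the complement has P[∩ A_i^c] ≥ 1 − 1/17 = 16/17 > 0, so some outcome avoids every A_i.

16·p = 1/17 ≈ 0.059; existence CERTIFIED by the union bound.


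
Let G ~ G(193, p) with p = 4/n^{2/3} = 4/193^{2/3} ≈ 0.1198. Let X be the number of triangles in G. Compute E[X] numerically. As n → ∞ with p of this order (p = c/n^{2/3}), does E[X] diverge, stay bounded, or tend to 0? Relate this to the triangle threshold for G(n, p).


Number of potential triangles: C(193, 3) = 1179616.
Each occurs with probability p³ ≈ (0.1198)³ ≈ 1.718167e-03.
By linearity: E[X] = C(193, 3)·p³ ≈ 1179616 · 1.718167e-03 ≈ 2026.7772.
Since α = 2/3 < 1, p = c/n^{2/3} ≫ 1/n is above the triangle threshold p ~ 1/n. Asymptotically E[X] ~ (c³/6)·n^{3(1−α)} = (4³/6)·n^{1} → ∞; triangles are abundant w.h.p.

E[X] ≈ 2026.7772; in regime p = Θ(1/n^{2/3}) E[X] diverges (above the triangle threshold p ~ 1/n).


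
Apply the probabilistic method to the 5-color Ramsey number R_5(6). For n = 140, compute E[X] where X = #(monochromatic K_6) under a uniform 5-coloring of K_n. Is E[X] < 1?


E[X] = C(140, 6) · 5^{1 − 15} = 9381724380 · 5^{−14} = 9381724380/6103515625.
As a reduced fraction: E[X] = 1876344876/1220703125 ≈ 1.53710.
Is E[X] < 1? NO.
Since E[X] ≥ 1, the first-moment bound is inconclusive at n = 140; it does NOT by itself certify R_5(6) > 140.

E[X] = 1876344876/1220703125 ≈ 1.53710; E[X] ≥ 1; first-moment method inconclusive here.


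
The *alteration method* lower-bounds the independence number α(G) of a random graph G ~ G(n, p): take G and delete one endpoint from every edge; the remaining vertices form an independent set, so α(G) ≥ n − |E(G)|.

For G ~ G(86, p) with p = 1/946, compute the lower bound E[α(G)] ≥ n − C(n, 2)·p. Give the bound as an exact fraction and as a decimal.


E[|E(G)|] = C(86, 2)·p = 3655 · (1/946) = 85/22.
E[α(G)] ≥ n − E[|E(G)|] = 86 − 85/22 = 1807/22.
Numerically: ≈ 82.13636.
(This is only a lower bound; the true E[α(G)] may be larger.)

E[α(G)] ≥ 1807/22 ≈ 82.13636.


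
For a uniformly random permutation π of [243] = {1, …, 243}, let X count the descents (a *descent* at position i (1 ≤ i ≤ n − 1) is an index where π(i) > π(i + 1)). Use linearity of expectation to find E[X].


Write X = Σ X_I over i = 1, …, 242, with X_I the indicator of one descent.
There are 242 indicators.
For each fixed i, the pair (π(i), π(i+1)) is a uniformly random ordered pair of distinct values from {1, …, 243}; by symmetry P[π(i) > π(i+1)] = 1/2.
By linearity: E[X] = 242 · (1/2) = (243 − 1) · (1/2) = 121 ≈ 121.0000.

E[X] = 121 = 121.0000.


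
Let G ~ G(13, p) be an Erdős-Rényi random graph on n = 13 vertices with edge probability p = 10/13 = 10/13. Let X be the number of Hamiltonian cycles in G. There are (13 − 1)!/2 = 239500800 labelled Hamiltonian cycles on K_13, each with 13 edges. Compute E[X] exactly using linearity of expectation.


K_13 has (13 − 1)!/2 = 239500800 labelled Hamiltonian cycles.
For each such Hamiltonian cycle H, let X_H = 1 if all 13 edges of H are present in G. Then P[X_H = 1] = p^{13} = (10/13)^{13} = 10000000000000/302875106592253.
Summing the indicators: E[X] = Σ_H E[X_H] = 239500800 · p^{13} = 239500800 · 10000000000000/302875106592253 = 2395008000000000000000/302875106592253.
Numerically: E[X] ≈ 7.91e+06.

E[X] = 239500800 · (10/13)^{13} = 2395008000000000000000/302875106592253 ≈ 7.91e+06.


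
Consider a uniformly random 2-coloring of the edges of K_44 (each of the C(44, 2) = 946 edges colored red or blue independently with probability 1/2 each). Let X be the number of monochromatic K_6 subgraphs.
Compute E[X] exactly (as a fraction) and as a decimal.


Let X = Σ_S X_S over the C(44, 6) = 7059052 subsets S of size 6, where X_S = 1 if the K_6 on S is monochromatic.
For a fixed S, the K_6 on S has C(6, 2) = 15 edges. P[all 15 edges red] = (1/2)^15, and likewise for blue, so P[monochromatic] = 2·(1/2)^15 = 2^{1 − 15} = 1/16384.
Summing: E[X] = C(44, 6) · 2^{1 − 15} = 7059052 · 1/16384 = 1764763/4096.
Numerically: E[X] ≈ 430.850342.

E[X] = C(44,6)·2^(1−C(6,2)) = 1764763/4096 ≈ 430.850342.


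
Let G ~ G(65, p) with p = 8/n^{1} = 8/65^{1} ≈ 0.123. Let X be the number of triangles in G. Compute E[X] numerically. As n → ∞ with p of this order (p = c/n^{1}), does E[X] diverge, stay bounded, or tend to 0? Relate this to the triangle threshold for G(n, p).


Number of potential triangles: C(65, 3) = 43680.
Each occurs with probability p³ ≈ (0.123)³ ≈ 1.86436e-03.
By linearity: E[X] = C(65, 3)·p³ ≈ 43680 · 1.86436e-03 ≈ 81.435.
Here α = 1, so p = 8/n is exactly at the triangle threshold p ~ 1/n. Asymptotically E[X] → c³/6 = 8³/6 = 256/3 ≈ 85.333, a bounded constant. In this regime the triangle count is asymptotically Poisson(c³/6).

E[X] ≈ 81.435; in regime p = Θ(1/n^{1}) E[X] stays bounded (at the triangle threshold p ~ 1/n).


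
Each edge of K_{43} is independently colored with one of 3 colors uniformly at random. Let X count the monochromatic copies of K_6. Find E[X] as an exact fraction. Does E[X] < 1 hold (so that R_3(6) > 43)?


E[X] = C(43, 6) · 3^{1 − 15} = 6096454 · 3^{−14} = 6096454/4782969.
As a reduced fraction: E[X] = 6096454/4782969 ≈ 1.27462.
Is E[X] < 1? NO.
Since E[X] ≥ 1, the first-moment bound is inconclusive at n = 43; it does NOT by itself certify R_3(6) > 43.

E[X] = 6096454/4782969 ≈ 1.27462; E[X] ≥ 1; first-moment method inconclusive here.


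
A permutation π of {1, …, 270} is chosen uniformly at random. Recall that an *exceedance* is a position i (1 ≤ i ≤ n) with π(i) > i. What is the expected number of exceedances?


Write X = Σ_{i=1}^{270} X_i, where X_i = 1_{π(i) > i}.
For each fixed i, π(i) is uniform over {1, …, 270} (marginal of a uniform permutation), so P[π(i) > i] = (n − i)/n. Summing: Σ_{i=1}^{270} (n − i)/n = (0 + 1 + … + 269)/270 = 270(270 − 1)/(2·270) = (270 − 1)/2.
Hence E[X] = Σ_{i=1}^{270} (270 − i)/270 = 269/2 ≈ 134.500.

E[X] = 269/2 = 134.500.


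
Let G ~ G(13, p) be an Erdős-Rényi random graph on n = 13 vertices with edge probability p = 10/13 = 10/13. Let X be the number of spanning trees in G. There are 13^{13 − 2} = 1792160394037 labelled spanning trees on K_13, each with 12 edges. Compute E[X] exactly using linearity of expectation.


K_13 has 13^{13 − 2} = 1792160394037 labelled spanning trees.
For each such spanning tree H, let X_H = 1 if all 12 edges of H are present in G. Then P[X_H = 1] = p^{12} = (10/13)^{12} = 1000000000000/23298085122481.
By linearity: E[X] = Σ_H E[X_H] = 1792160394037 · p^{12} = 1792160394037 · 1000000000000/23298085122481 = 1000000000000/13.
Numerically: E[X] ≈ 7.69231e+10.

E[X] = 1792160394037 · (10/13)^{12} = 1000000000000/13 ≈ 7.69231e+10.


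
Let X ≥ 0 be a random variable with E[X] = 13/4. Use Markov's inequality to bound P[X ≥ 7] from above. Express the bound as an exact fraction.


μ = E[X] = 13/4, a = 7.
Markov: P[X ≥ 7] ≤ μ/a = (13/4)/7 = 13/28.
Numerically: ≈ 0.464286.
(Since a = 7 > μ = 3.250000, the bound 13/28 is < 1 and informative.)

P[X ≥ 7] ≤ 13/28 ≈ 0.464286.


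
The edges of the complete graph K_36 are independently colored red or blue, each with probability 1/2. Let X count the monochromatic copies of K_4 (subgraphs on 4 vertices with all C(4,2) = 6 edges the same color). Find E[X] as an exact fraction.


Let X = Σ_S X_S over the C(36, 4) = 58905 subsets S of size 4, where X_S = 1 if the K_4 on S is monochromatic.
For a fixed S, the K_4 on S has C(4, 2) = 6 edges. P[all 6 edges red] = (1/2)^6, and likewise for blue, so P[monochromatic] = 2·(1/2)^6 = 2^{1 − 6} = 1/32.
Summing: E[X] = C(36, 4) · 2^{1 − 6} = 58905 · 1/32 = 58905/32.
Numerically: E[X] ≈ 1840.7812.

E[X] = C(36,4)·2^(1−C(4,2)) = 58905/32 ≈ 1840.7812.


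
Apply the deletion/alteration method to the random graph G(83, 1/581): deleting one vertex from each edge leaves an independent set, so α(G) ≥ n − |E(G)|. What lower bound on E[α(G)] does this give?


E[|E(G)|] = C(83, 2)·p = 3403 · (1/581) = 41/7.
E[α(G)] ≥ n − E[|E(G)|] = 83 − 41/7 = 540/7.
Numerically: ≈ 77.1429.
(This is only a lower bound; the true E[α(G)] may be larger.)

E[α(G)] ≥ 540/7 ≈ 77.1429.


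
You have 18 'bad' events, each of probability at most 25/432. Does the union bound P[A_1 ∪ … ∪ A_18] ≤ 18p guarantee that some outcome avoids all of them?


Union bound: P[∪_{i=1}^{18} A_i] ≤ Σ_i P[A_i] ≤ 18·p = 18·(25/432) = 25/24.
Numerically: 25/24 ≈ 1.042.
Is 25/24 < 1? NO.
Since the bound 25/24 is ≥ 1, the union bound is uninformative here; it does NOT by itself certify existence.

18·p = 25/24 ≈ 1.042; existence NOT certified by the union bound.


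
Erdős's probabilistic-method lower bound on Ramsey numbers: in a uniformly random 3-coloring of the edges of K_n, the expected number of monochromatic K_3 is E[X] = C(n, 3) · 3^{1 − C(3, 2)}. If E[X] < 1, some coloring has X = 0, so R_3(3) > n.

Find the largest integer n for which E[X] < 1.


We need C(n, 3) · 3^{1 − 3} < 1, i.e. C(n, 3) < 3^{3 − 1} = 9.
Check values of n near the boundary:
  n = 3: C(3, 3) = 1; 1 < 9? YES
  n = 4: C(4, 3) = 4; 4 < 9? YES
  n = 5: C(5, 3) = 10; 10 < 9? NO
  n = 6: C(6, 3) = 20; 20 < 9? NO
The largest n with C(n, 3) < 9 is n = 4 (where E[X] = 4/9 ≈ 0.444). Hence R_3(3) > 4, i.e. R_3(3) ≥ 5.

Largest n = 4; hence R_3(3) > 4.


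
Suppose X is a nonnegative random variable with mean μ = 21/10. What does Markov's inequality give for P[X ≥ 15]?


μ = E[X] = 21/10, a = 15.
Markov: P[X ≥ 15] ≤ μ/a = (21/10)/15 = 7/50.
Numerically: ≈ 0.1400.
(Since a = 15 > μ = 2.1000, the bound 7/50 is < 1 and informative.)

P[X ≥ 15] ≤ 7/50 ≈ 0.1400.


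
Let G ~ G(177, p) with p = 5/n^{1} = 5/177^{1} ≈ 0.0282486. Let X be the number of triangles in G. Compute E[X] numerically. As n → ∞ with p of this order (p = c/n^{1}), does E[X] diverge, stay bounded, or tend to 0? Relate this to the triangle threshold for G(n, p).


Number of potential triangles: C(177, 3) = 908600.
Each occurs with probability p³ ≈ (0.0282486)³ ≈ 2.25418842e-05.
By linearity: E[X] = C(177, 3)·p³ ≈ 908600 · 2.25418842e-05 ≈ 20.481556.
Here α = 1, so p = 5/n is exactly at the triangle threshold p ~ 1/n. Asymptotically E[X] → c³/6 = 5³/6 = 125/6 ≈ 20.833333, a bounded constant. In this regime the triangle count is asymptotically Poisson(c³/6).

E[X] ≈ 20.481556; in regime p = Θ(1/n^{1}) E[X] stays bounded (at the triangle threshold p ~ 1/n).


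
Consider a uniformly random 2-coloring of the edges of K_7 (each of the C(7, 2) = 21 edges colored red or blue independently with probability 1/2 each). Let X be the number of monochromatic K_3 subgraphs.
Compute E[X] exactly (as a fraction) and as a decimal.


Let X = Σ_S X_S over the C(7, 3) = 35 subsets S of size 3, where X_S = 1 if the K_3 on S is monochromatic.
For a fixed S, the K_3 on S has C(3, 2) = 3 edges. P[all 3 edges red] = (1/2)^3, and likewise for blue, so P[monochromatic] = 2·(1/2)^3 = 2^{1 − 3} = 1/4.
By linearity: E[X] = C(7, 3) · 2^{1 − 3} = 35 · 1/4 = 35/4.
Numerically: E[X] ≈ 8.75000.

E[X] = C(7,3)·2^(1−C(3,2)) = 35/4 ≈ 8.75000.


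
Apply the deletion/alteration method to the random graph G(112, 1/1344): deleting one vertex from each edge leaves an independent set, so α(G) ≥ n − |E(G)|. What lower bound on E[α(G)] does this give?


E[|E(G)|] = C(112, 2)·p = 6216 · (1/1344) = 37/8.
E[α(G)] ≥ n − E[|E(G)|] = 112 − 37/8 = 859/8.
Numerically: ≈ 107.37500.
(This is only a lower bound; the true E[α(G)] may be larger.)

E[α(G)] ≥ 859/8 ≈ 107.37500.


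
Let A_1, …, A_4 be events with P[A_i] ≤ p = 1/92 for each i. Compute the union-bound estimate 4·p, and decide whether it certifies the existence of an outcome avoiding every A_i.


Union bound: P[∪_{i=1}^{4} A_i] ≤ Σ_i P[A_i] ≤ 4·p = 4·(1/92) = 1/23.
Numerically: 1/23 ≈ 0.04348.
Is 1/23 < 1? YES.
Since P[∪ A_i] ≤ 1/23 < 1, the complement has P[∩ A_i^c] ≥ 1 − 1/23 = 22/23 > 0, so some outcome avoids every A_i.

4·p = 1/23 ≈ 0.04348; existence CERTIFIED by the union bound.


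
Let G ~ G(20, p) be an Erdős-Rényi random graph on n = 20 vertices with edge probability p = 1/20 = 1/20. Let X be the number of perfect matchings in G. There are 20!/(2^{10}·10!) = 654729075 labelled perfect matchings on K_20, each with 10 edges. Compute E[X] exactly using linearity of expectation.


K_20 has 20!/(2^{10}·10!) = 654729075 labelled perfect matchings.
For each such perfect matching H, let X_H = 1 if all 10 edges of H are present in G. Then P[X_H = 1] = p^{10} = (1/20)^{10} = 1/10240000000000.
By linearity: E[X] = Σ_H E[X_H] = 654729075 · p^{10} = 654729075 · 1/10240000000000 = 26189163/409600000000.
Numerically: E[X] ≈ 6.39e-05.

E[X] = 654729075 · (1/20)^{10} = 26189163/409600000000 ≈ 6.39e-05.


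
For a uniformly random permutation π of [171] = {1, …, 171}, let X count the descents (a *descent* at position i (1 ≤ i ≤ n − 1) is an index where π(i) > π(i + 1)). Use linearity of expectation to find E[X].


Write X = Σ X_I over i = 1, …, 170, with X_I the indicator of one descent.
There are 170 indicators.
For each fixed i, the pair (π(i), π(i+1)) is a uniformly random ordered pair of distinct values from {1, …, 171}; by symmetry P[π(i) > π(i+1)] = 1/2.
By linearity: E[X] = 170 · (1/2) = (171 − 1) · (1/2) = 85 ≈ 85.000000.

E[X] = 85 = 85.000000.


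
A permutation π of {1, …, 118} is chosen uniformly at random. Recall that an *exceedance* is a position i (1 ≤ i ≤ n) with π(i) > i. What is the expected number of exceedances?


Write X = Σ_{i=1}^{118} X_i, where X_i = 1_{π(i) > i}.
For each fixed i, π(i) is uniform over {1, …, 118} (marginal of a uniform permutation), so P[π(i) > i] = (n − i)/n. Summing: Σ_{i=1}^{118} (n − i)/n = (0 + 1 + … + 117)/118 = 118(118 − 1)/(2·118) = (118 − 1)/2.
Hence E[X] = Σ_{i=1}^{118} (118 − i)/118 = 117/2 ≈ 58.50000.

E[X] = 117/2 = 58.50000.


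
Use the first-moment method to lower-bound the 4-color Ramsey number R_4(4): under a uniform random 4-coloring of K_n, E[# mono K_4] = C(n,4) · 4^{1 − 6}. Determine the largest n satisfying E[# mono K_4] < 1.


We need C(n, 4) · 4^{1 − 6} < 1, i.e. C(n, 4) < 4^{6 − 1} = 1024.
Check values of n near the boundary:
  n = 13: C(13, 4) = 715; 715 < 1024? YES
  n = 14: C(14, 4) = 1001; 1001 < 1024? YES
  n = 15: C(15, 4) = 1365; 1365 < 1024? NO
  n = 16: C(16, 4) = 1820; 1820 < 1024? NO
The largest n with C(n, 4) < 1024 is n = 14 (where E[X] = 1001/1024 ≈ 0.977539). Hence R_4(4) > 14, i.e. R_4(4) ≥ 15.

Largest n = 14; hence R_4(4) > 14.


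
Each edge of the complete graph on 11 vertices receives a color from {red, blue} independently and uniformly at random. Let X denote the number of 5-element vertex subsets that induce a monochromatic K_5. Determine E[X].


Let X = Σ_S X_S over the C(11, 5) = 462 subsets S of size 5, where X_S = 1 if the K_5 on S is monochromatic.
For a fixed S, the K_5 on S has C(5, 2) = 10 edges. P[all 10 edges red] = (1/2)^10, and likewise for blue, so P[monochromatic] = 2·(1/2)^10 = 2^{1 − 10} = 1/512.
By linearity of expectation: E[X] = C(11, 5) · 2^{1 − 10} = 462 · 1/512 = 231/256.
Numerically: E[X] ≈ 0.902344.

E[X] = C(11,5)·2^(1−C(5,2)) = 231/256 ≈ 0.902344.


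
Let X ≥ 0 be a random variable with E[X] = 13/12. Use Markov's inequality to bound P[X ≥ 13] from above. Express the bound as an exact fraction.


μ = E[X] = 13/12, a = 13.
Markov: P[X ≥ 13] ≤ μ/a = (13/12)/13 = 1/12.
Numerically: ≈ 0.08333.
(Since a = 13 > μ = 1.08333, the bound 1/12 is < 1 and informative.)

P[X ≥ 13] ≤ 1/12 ≈ 0.08333.


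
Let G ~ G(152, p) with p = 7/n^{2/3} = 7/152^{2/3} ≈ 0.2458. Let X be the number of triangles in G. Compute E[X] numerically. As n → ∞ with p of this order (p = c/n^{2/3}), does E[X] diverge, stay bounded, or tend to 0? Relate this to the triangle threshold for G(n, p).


Number of potential triangles: C(152, 3) = 573800.
Each occurs with probability p³ ≈ (0.2458)³ ≈ 1.484591e-02.
By linearity: E[X] = C(152, 3)·p³ ≈ 573800 · 1.484591e-02 ≈ 8518.5855.
Since α = 2/3 < 1, p = c/n^{2/3} ≫ 1/n is above the triangle threshold p ~ 1/n. Asymptotically E[X] ~ (c³/6)·n^{3(1−α)} = (7³/6)·n^{1} → ∞; triangles are abundant w.h.p.

E[X] ≈ 8518.5855; in regime p = Θ(1/n^{2/3}) E[X] diverges (above the triangle threshold p ~ 1/n).


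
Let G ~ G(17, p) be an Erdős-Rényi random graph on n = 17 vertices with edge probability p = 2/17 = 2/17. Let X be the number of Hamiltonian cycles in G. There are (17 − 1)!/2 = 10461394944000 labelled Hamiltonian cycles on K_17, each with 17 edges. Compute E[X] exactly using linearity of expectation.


K_17 has (17 − 1)!/2 = 10461394944000 labelled Hamiltonian cycles.
For each such Hamiltonian cycle H, let X_H = 1 if all 17 edges of H are present in G. Then P[X_H = 1] = p^{17} = (2/17)^{17} = 131072/827240261886336764177.
Summing the indicators: E[X] = Σ_H E[X_H] = 10461394944000 · p^{17} = 10461394944000 · 131072/827240261886336764177 = 1371195958099968000/827240261886336764177.
Numerically: E[X] ≈ 0.001658.

E[X] = 10461394944000 · (2/17)^{17} = 1371195958099968000/827240261886336764177 ≈ 0.001658.


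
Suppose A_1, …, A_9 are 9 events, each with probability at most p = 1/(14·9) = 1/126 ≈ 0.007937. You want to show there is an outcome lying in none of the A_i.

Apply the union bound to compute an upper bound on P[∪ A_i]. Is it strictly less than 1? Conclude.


Union bound: P[∪_{i=1}^{9} A_i] ≤ Σ_i P[A_i] ≤ 9·p = 9·(1/126) = 1/14.
Numerically: 1/14 ≈ 0.071429.
Is 1/14 < 1? YES.
Since P[∪ A_i] ≤ 1/14 < 1, the complement has P[∩ A_i^c] ≥ 1 − 1/14 = 13/14 > 0, so some outcome avoids every A_i.

9·p = 1/14 ≈ 0.071429; existence CERTIFIED by the union bound.


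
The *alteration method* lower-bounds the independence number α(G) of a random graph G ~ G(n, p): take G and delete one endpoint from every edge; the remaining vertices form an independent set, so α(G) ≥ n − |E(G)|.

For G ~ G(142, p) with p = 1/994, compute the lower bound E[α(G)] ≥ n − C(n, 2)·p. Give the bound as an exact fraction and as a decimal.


E[|E(G)|] = C(142, 2)·p = 10011 · (1/994) = 141/14.
E[α(G)] ≥ n − E[|E(G)|] = 142 − 141/14 = 1847/14.
Numerically: ≈ 131.9286.
(This is only a lower bound; the true E[α(G)] may be larger.)

E[α(G)] ≥ 1847/14 ≈ 131.9286.


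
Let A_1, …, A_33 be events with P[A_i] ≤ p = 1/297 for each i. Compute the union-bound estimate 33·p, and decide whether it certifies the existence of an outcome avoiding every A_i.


Union bound: P[∪_{i=1}^{33} A_i] ≤ Σ_i P[A_i] ≤ 33·p = 33·(1/297) = 1/9.
Numerically: 1/9 ≈ 0.1111111.
Is 1/9 < 1? YES.
Since P[∪ A_i] ≤ 1/9 < 1, the complement has P[∩ A_i^c] ≥ 1 − 1/9 = 8/9 > 0, so some outcome avoids every A_i.

33·p = 1/9 ≈ 0.1111111; existence CERTIFIED by the union bound.


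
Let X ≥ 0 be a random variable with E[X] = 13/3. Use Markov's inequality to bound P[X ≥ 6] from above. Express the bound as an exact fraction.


μ = E[X] = 13/3, a = 6.
Markov: P[X ≥ 6] ≤ μ/a = (13/3)/6 = 13/18.
Numerically: ≈ 0.72222.
(Since a = 6 > μ = 4.33333, the bound 13/18 is < 1 and informative.)

P[X ≥ 6] ≤ 13/18 ≈ 0.72222.


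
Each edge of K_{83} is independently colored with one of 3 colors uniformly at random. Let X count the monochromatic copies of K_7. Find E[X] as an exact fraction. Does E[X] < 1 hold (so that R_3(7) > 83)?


E[X] = C(83, 7) · 3^{1 − 21} = 4151918628 · 3^{−20} = 4151918628/3486784401.
As a reduced fraction: E[X] = 153774764/129140163 ≈ 1.19076.
Is E[X] < 1? NO.
Since E[X] ≥ 1, the first-moment bound is inconclusive at n = 83; it does NOT by itself certify R_3(7) > 83.

E[X] = 153774764/129140163 ≈ 1.19076; E[X] ≥ 1; first-moment method inconclusive here.


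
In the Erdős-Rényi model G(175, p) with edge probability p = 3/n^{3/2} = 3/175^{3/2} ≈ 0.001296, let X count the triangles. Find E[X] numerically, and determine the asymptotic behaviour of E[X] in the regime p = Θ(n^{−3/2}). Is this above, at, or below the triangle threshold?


Number of potential triangles: C(175, 3) = 877975.
Each occurs with probability p³ ≈ (0.001296)³ ≈ 2.176169e-09.
By linearity: E[X] = C(175, 3)·p³ ≈ 877975 · 2.176169e-09 ≈ 0.0019.
Since α = 3/2 > 1, p = c/n^{3/2} = o(1/n) is below the triangle threshold p ~ 1/n. Asymptotically E[X] ~ (c³/6)·n^{3(1−α)} = (3³/6)·n^{-1.5} → 0, so by Markov's inequality G has no triangles w.h.p.

E[X] ≈ 0.0019; in regime p = Θ(1/n^{3/2}) E[X] tends to 0 (below the triangle threshold p ~ 1/n).


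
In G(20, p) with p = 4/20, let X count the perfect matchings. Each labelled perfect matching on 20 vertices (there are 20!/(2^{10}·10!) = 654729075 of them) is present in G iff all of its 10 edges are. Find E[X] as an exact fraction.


K_20 has 20!/(2^{10}·10!) = 654729075 labelled perfect matchings.
For each such perfect matching H, let X_H = 1 if all 10 edges of H are present in G. Then P[X_H = 1] = p^{10} = (1/5)^{10} = 1/9765625.
By linearity: E[X] = Σ_H E[X_H] = 654729075 · p^{10} = 654729075 · 1/9765625 = 26189163/390625.
Numerically: E[X] ≈ 67.04.

E[X] = 654729075 · (1/5)^{10} = 26189163/390625 ≈ 67.04.


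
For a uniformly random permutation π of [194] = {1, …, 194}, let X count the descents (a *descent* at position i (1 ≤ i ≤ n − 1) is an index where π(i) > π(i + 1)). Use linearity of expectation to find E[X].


Write X = Σ X_I over i = 1, …, 193, with X_I the indicator of one descent.
There are 193 indicators.
For each fixed i, the pair (π(i), π(i+1)) is a uniformly random ordered pair of distinct values from {1, …, 194}; by symmetry P[π(i) > π(i+1)] = 1/2.
By linearity: E[X] = 193 · (1/2) = (194 − 1) · (1/2) = 193/2 ≈ 96.50000.

E[X] = 193/2 = 96.50000.
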